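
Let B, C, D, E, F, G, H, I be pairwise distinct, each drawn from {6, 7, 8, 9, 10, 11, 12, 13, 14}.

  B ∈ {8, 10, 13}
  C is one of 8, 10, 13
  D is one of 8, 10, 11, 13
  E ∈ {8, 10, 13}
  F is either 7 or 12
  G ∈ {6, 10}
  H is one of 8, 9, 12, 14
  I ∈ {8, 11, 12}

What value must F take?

The 3 variables B, C, E are confined to {8, 10, 13}, which locks those values in; drop them from D, G, H, I.
D must be 11 (only option left). Eliminate 11 elsewhere: I.
G must be 6 (only option left).
That leaves I = 12. So F, H can't be 12.
So F = 7.

7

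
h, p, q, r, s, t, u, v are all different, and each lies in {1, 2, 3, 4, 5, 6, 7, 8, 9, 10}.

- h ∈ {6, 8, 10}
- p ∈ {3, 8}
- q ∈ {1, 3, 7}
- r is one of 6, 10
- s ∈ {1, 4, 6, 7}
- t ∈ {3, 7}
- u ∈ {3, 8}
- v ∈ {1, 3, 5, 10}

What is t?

7

The 8 variables draw from only 8 values {1, 3, 4, 5, 6, 7, 8, 10}, so each is used; only s can be 4, hence s = 4.
Among the 7 still-open variables, 5 fits only v (and all 7 values in {1, 3, 5, 6, 7, 8, 10} must be used), so v = 5.
The 6 still-open variables together cover exactly {1, 3, 6, 7, 8, 10} — 6 values for 6 variables — and 1 appears only in q's list, so q = 1.
Among the 5 still-open variables, 7 fits only t (and all 5 values in {3, 6, 7, 8, 10} must be used), so t = 7.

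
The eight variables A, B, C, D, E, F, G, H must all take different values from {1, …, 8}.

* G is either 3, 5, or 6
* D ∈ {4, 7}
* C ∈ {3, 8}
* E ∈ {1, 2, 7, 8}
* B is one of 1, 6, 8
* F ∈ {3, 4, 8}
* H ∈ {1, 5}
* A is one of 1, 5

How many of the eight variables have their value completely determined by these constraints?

3

The 8 variables draw from only 8 values {1, 2, 3, 4, 5, 6, 7, 8}, so each is used; only E can be 2, hence E = 2.
The 7 still-open variables draw from only 7 values {1, 3, 4, 5, 6, 7, 8}, so each is used; only D can be 7, hence D = 7.
The 6 still-open variables together cover exactly {1, 3, 4, 5, 6, 8} — 6 values for 6 variables — and 4 appears only in F's list, so F = 4.
A and H share exactly the 2 values {1, 5}; by pigeonhole those values go to them, so strike 1, 5 from B, G.
Determined: D=7, E=2, F=4. The other variables each still have more than one consistent value. That makes 3.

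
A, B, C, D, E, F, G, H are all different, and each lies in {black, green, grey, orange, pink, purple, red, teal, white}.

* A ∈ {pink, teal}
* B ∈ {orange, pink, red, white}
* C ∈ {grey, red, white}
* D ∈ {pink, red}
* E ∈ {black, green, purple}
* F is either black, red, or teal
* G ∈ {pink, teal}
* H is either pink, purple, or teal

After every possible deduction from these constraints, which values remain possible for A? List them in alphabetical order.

A and G between them cover only {pink, teal} — a naked pair. Remove those values from B, D, F, H.
D's domain is down to {red}, so D = red. Remove red from B, C, F.
That leaves F = black. Eliminate black elsewhere: E.
That leaves H = purple. Strike purple from E.
E has just one choice, so E = green.
No further eliminations apply; A can still be any of pink, teal.

pink, teal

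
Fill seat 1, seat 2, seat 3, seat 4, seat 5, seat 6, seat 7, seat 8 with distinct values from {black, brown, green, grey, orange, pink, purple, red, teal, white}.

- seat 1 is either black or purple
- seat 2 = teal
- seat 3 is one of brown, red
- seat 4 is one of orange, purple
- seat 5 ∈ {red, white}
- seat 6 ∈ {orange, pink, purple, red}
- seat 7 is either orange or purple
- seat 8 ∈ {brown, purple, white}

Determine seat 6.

pink

seat 2's domain is down to {teal}, so seat 2 = teal.
Among the 7 still-open variables, black fits only seat 1 (and all 7 values in {black, brown, orange, pink, purple, red, white} must be used), so seat 1 = black.
The 6 still-open variables together cover exactly {brown, orange, pink, purple, red, white} — 6 values for 6 variables — and pink appears only in seat 6's list, so seat 6 = pink.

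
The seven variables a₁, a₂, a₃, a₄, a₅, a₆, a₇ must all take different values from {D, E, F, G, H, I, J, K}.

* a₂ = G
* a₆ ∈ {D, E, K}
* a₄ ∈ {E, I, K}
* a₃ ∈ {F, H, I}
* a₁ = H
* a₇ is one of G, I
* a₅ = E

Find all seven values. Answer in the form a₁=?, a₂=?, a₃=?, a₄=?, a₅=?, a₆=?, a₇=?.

a₁'s domain is down to {H}, so a₁ = H. Eliminate H elsewhere: a₃.
a₂ must be G (only option left). Strike G from a₇.
a₅ must be E (only option left). Eliminate E elsewhere: a₄, a₆.
a₇ has just one choice, so a₇ = I. Strike I from a₃, a₄.
a₃ must be F (only option left).
a₄'s domain is down to {K}, so a₄ = K. So a₆ can't be K.
a₆'s domain is down to {D}, so a₆ = D.

a₁=H, a₂=G, a₃=F, a₄=K, a₅=E, a₆=D, a₇=I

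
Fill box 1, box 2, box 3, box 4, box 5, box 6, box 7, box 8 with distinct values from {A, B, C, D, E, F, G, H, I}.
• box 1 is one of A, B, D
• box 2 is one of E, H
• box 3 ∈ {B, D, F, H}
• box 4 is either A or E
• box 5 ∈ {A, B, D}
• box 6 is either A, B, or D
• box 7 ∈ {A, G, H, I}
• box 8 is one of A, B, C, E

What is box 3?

F

The 3 variables box 1, box 5, box 6 are confined to {A, B, D}, which locks those values in; drop them from box 3, box 4, box 7, box 8.
box 4's domain is down to {E}, so box 4 = E. So box 2, box 8 can't be E.
That leaves box 8 = C.
That leaves box 2 = H. Strike H from box 3, box 7.
So box 3 = F.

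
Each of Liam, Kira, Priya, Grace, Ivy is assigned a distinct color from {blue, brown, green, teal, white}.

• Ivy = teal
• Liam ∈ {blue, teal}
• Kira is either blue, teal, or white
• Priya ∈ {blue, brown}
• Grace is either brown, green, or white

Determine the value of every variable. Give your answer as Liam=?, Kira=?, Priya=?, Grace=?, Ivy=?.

Ivy must be teal (only option left). Eliminate teal elsewhere: Liam, Kira.
That leaves Liam = blue. Eliminate blue elsewhere: Kira, Priya.
Kira has just one choice, so Kira = white. Strike white from Grace.
That leaves Priya = brown. Strike brown from Grace.
Grace's domain is down to {green}, so Grace = green.

Liam=blue, Kira=white, Priya=brown, Grace=green, Ivy=teal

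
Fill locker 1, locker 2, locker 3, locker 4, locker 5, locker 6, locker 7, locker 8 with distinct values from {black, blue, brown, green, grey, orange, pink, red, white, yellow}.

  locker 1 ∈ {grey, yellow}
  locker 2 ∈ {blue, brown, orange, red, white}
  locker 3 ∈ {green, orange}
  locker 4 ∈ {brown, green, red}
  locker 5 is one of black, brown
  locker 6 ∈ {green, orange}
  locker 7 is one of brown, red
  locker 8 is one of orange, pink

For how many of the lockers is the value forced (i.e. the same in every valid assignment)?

locker 3 and locker 6 between them cover only {green, orange} — a naked pair. Remove those values from locker 2, locker 4, locker 8.
locker 8 has just one choice, so locker 8 = pink.
locker 4 and locker 7 between them cover only {brown, red} — a naked pair. Remove those values from locker 2, locker 5.
That leaves locker 5 = black.
Determined: locker 5=black, locker 8=pink. The other lockers each still have more than one consistent value. That makes 2.

2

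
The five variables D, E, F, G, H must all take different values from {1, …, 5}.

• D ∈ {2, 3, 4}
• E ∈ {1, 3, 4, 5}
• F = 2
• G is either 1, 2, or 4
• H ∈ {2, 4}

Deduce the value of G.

F has just one choice, so F = 2. Eliminate 2 elsewhere: D, G, H.
H has just one choice, so H = 4. Remove 4 from D, E, G.
So G = 1.

1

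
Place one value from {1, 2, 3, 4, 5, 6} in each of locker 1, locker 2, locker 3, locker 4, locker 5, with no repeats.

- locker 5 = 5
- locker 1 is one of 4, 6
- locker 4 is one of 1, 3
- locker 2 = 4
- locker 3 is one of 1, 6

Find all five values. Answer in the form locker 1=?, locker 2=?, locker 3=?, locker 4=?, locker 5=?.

locker 1=6, locker 2=4, locker 3=1, locker 4=3, locker 5=5

locker 2 has just one choice, so locker 2 = 4. So locker 1 can't be 4.
locker 5's domain is down to {5}, so locker 5 = 5.
That leaves locker 1 = 6. Eliminate 6 elsewhere: locker 3.
locker 3's domain is down to {1}, so locker 3 = 1. Remove 1 from locker 4.
locker 4 must be 3 (only option left).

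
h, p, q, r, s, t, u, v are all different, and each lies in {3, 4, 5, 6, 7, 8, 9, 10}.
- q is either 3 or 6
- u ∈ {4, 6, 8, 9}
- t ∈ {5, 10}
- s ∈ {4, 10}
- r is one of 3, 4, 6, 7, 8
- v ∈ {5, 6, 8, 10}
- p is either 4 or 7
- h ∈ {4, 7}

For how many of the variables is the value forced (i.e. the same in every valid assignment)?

Among the 8 variables, 9 fits only u (and all 8 values in {3, 4, 5, 6, 7, 8, 9, 10} must be used), so u = 9.
h and p between them cover only {4, 7} — a naked pair. Remove those values from r, s.
s must be 10 (only option left). So t, v can't be 10.
t must be 5 (only option left). Eliminate 5 elsewhere: v.
Determined: s=10, t=5, u=9. The other variables each still have more than one consistent value. That makes 3.

3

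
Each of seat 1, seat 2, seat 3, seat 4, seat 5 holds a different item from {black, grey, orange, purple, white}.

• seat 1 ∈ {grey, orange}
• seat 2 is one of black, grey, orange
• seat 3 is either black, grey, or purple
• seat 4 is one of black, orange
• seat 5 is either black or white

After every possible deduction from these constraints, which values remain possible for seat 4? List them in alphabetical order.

Among the 5 variables, purple fits only seat 3 (and all 5 values in {black, grey, orange, purple, white} must be used), so seat 3 = purple.
The 4 still-open variables draw from only 4 values {black, grey, orange, white}, so each is used; only seat 5 can be white, hence seat 5 = white.
No further eliminations apply; seat 4 can still be any of black, orange.

black, orange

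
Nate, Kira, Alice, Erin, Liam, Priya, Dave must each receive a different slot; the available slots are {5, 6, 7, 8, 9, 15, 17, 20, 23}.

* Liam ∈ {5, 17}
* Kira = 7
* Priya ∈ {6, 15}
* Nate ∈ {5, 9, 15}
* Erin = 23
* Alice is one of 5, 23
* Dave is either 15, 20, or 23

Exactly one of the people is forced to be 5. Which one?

Kira's domain is down to {7}, so Kira = 7.
Erin has just one choice, so Erin = 23. Eliminate 23 elsewhere: Alice, Dave.
So 5 goes to Alice.

Alice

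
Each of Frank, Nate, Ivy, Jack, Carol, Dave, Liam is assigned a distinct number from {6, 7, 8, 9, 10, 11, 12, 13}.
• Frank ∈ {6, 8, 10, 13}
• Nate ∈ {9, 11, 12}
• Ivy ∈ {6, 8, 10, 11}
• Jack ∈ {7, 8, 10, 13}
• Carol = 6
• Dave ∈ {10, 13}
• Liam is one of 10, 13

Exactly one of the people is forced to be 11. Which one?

Ivy

Carol must be 6 (only option left). Remove 6 from Frank, Ivy.
The 2 variables Dave and Liam are confined to {10, 13}, which locks those values in; drop them from Frank, Ivy, Jack.
That leaves Frank = 8. Strike 8 from Ivy, Jack.
So 11 goes to Ivy.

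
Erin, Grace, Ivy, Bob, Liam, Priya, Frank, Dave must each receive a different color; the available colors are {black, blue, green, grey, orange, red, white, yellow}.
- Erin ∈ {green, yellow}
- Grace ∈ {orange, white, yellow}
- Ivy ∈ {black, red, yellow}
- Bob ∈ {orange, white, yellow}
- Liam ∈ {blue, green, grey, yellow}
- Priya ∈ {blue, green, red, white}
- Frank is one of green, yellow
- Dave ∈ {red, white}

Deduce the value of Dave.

Among the 8 variables, black fits only Ivy (and all 8 values in {black, blue, green, grey, orange, red, white, yellow} must be used), so Ivy = black.
The 7 still-open variables draw from only 7 values {blue, green, grey, orange, red, white, yellow}, so each is used; only Liam can be grey, hence Liam = grey.
The 6 still-open variables together cover exactly {blue, green, orange, red, white, yellow} — 6 values for 6 variables — and blue appears only in Priya's list, so Priya = blue.
The 5 still-open variables together cover exactly {green, orange, red, white, yellow} — 5 values for 5 variables — and red appears only in Dave's list, so Dave = red.

red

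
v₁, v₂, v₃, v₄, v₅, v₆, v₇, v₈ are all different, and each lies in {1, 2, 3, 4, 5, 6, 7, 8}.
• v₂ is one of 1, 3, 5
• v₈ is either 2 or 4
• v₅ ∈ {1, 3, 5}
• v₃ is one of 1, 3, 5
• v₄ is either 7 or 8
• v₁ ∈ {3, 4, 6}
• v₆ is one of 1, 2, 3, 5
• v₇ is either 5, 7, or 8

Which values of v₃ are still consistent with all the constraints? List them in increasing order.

1, 3, 5

The 8 variables draw from only 8 values {1, 2, 3, 4, 5, 6, 7, 8}, so each is used; only v₁ can be 6, hence v₁ = 6.
Among the 7 still-open variables, 4 fits only v₈ (and all 7 values in {1, 2, 3, 4, 5, 7, 8} must be used), so v₈ = 4.
The 6 still-open variables draw from only 6 values {1, 2, 3, 5, 7, 8}, so each is used; only v₆ can be 2, hence v₆ = 2.
v₂, v₃, v₅ share exactly the 3 values {1, 3, 5}; by pigeonhole those values go to them, so strike 1, 3, 5 from v₇.
No further eliminations apply; v₃ can still be any of 1, 3, 5.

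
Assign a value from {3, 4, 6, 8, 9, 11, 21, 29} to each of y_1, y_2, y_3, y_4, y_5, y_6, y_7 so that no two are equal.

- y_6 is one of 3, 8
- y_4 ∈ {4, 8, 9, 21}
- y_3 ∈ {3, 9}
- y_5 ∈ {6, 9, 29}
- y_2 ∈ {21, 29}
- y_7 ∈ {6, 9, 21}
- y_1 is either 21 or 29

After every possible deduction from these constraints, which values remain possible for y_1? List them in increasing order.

21, 29

The 7 variables together cover exactly {3, 4, 6, 8, 9, 21, 29} — 7 values for 7 variables — and 4 appears only in y_4's list, so y_4 = 4.
Among the 6 still-open variables, 8 fits only y_6 (and all 6 values in {3, 6, 8, 9, 21, 29} must be used), so y_6 = 8.
The 5 still-open variables together cover exactly {3, 6, 9, 21, 29} — 5 values for 5 variables — and 3 appears only in y_3's list, so y_3 = 3.
The 2 variables y_1 and y_2 are confined to {21, 29}, which locks those values in; drop them from y_5, y_7.
No further eliminations apply; y_1 can still be any of 21, 29.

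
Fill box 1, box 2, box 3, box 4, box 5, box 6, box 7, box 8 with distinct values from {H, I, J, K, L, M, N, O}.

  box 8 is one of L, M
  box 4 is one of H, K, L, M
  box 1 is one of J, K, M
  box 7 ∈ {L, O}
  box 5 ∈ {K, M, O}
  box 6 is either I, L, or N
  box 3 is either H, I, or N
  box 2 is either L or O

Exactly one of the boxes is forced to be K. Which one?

The 8 variables draw from only 8 values {H, I, J, K, L, M, N, O}, so each is used; only box 1 can be J, hence box 1 = J.
The 2 variables box 2 and box 7 are confined to {L, O}, which locks those values in; drop them from box 4, box 5, box 6, box 8.
That leaves box 8 = M. Strike M from box 4, box 5.
So K goes to box 5.

box 5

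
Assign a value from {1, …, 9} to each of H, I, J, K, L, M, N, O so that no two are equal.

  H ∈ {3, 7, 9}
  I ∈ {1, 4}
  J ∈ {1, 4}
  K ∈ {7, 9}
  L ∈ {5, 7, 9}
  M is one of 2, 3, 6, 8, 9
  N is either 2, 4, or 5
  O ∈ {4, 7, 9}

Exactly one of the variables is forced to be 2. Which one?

I and J share exactly the 2 values {1, 4}; by pigeonhole those values go to them, so strike 1, 4 from N, O.
K and O share exactly the 2 values {7, 9}; by pigeonhole those values go to them, so strike 7, 9 from H, L, M.
H has just one choice, so H = 3. Eliminate 3 elsewhere: M.
L must be 5 (only option left). Eliminate 5 elsewhere: N.
So 2 goes to N.

N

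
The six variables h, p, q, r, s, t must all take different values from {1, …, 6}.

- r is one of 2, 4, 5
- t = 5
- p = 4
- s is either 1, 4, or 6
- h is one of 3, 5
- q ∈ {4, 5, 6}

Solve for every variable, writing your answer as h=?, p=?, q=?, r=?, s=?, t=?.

h=3, p=4, q=6, r=2, s=1, t=5

p has just one choice, so p = 4. Strike 4 from q, r, s.
t must be 5 (only option left). Strike 5 from h, q, r.
h's domain is down to {3}, so h = 3.
q's domain is down to {6}, so q = 6. Eliminate 6 elsewhere: s.
r's domain is down to {2}, so r = 2.
That leaves s = 1.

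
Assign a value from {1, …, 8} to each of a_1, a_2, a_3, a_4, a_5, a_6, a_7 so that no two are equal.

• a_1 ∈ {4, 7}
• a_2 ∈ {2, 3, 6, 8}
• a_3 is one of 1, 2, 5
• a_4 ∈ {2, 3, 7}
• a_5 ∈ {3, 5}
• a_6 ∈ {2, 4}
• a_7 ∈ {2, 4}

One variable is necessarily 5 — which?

a_5

a_6 and a_7 between them cover only {2, 4} — a naked pair. Remove those values from a_1, a_2, a_3, a_4.
a_1 has just one choice, so a_1 = 7. Strike 7 from a_4.
a_4 has just one choice, so a_4 = 3. Strike 3 from a_2, a_5.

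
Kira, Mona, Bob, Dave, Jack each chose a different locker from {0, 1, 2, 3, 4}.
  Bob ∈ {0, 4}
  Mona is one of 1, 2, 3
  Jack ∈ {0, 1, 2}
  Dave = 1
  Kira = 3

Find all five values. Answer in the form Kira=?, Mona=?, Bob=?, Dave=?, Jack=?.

Kira must be 3 (only option left). Remove 3 from Mona.
Dave must be 1 (only option left). So Mona, Jack can't be 1.
That leaves Mona = 2. Strike 2 from Jack.
Jack must be 0 (only option left). Remove 0 from Bob.
That leaves Bob = 4.

Kira=3, Mona=2, Bob=4, Dave=1, Jack=0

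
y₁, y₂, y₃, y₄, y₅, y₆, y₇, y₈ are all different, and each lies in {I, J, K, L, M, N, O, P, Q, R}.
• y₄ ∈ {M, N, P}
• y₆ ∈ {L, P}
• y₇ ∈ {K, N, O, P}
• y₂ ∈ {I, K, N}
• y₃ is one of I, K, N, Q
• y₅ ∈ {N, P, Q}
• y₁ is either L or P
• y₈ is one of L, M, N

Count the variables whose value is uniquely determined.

The 8 variables draw from only 8 values {I, K, L, M, N, O, P, Q}, so each is used; only y₇ can be O, hence y₇ = O.
The 2 variables y₁ and y₆ are confined to {L, P}, which locks those values in; drop them from y₄, y₅, y₈.
y₄ and y₈ share exactly the 2 values {M, N}; by pigeonhole those values go to them, so strike M, N from y₂, y₃, y₅.
y₅ has just one choice, so y₅ = Q. Strike Q from y₃.
Determined: y₅=Q, y₇=O. The other variables each still have more than one consistent value. That makes 2.

2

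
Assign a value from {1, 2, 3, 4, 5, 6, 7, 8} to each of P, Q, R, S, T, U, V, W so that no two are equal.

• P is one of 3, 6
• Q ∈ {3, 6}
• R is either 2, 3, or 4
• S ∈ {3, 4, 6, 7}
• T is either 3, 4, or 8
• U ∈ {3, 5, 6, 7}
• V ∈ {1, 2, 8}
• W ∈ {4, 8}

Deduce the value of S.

The 8 variables together cover exactly {1, 2, 3, 4, 5, 6, 7, 8} — 8 values for 8 variables — and 1 appears only in V's list, so V = 1.
Among the 7 still-open variables, 2 fits only R (and all 7 values in {2, 3, 4, 5, 6, 7, 8} must be used), so R = 2.
The 6 still-open variables together cover exactly {3, 4, 5, 6, 7, 8} — 6 values for 6 variables — and 5 appears only in U's list, so U = 5.
The 5 still-open variables together cover exactly {3, 4, 6, 7, 8} — 5 values for 5 variables — and 7 appears only in S's list, so S = 7.

7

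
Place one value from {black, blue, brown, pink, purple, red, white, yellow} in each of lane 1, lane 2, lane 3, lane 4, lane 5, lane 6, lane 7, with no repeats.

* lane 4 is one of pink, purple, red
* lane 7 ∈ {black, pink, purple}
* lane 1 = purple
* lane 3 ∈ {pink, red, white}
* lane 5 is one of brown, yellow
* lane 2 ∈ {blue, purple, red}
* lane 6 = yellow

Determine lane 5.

brown

lane 1 has just one choice, so lane 1 = purple. Strike purple from lane 2, lane 4, lane 7.
lane 6 must be yellow (only option left). Remove yellow from lane 5.
So lane 5 = brown.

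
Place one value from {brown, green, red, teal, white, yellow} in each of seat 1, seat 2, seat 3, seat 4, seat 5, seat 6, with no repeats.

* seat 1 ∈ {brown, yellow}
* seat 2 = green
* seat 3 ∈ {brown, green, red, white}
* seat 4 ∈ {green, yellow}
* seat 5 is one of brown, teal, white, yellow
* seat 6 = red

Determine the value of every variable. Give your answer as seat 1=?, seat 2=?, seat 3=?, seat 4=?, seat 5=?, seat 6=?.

seat 2's domain is down to {green}, so seat 2 = green. Eliminate green elsewhere: seat 3, seat 4.
That leaves seat 4 = yellow. Strike yellow from seat 1, seat 5.
seat 6 must be red (only option left). Strike red from seat 3.
seat 1's domain is down to {brown}, so seat 1 = brown. Remove brown from seat 3, seat 5.
seat 3 must be white (only option left). Strike white from seat 5.
seat 5's domain is down to {teal}, so seat 5 = teal.

seat 1=brown, seat 2=green, seat 3=white, seat 4=yellow, seat 5=teal, seat 6=red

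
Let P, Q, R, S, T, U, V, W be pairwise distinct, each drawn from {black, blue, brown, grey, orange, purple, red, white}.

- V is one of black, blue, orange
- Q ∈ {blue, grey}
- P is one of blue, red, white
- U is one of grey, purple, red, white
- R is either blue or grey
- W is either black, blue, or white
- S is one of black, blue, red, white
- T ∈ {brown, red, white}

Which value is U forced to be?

The 8 variables together cover exactly {black, blue, brown, grey, orange, purple, red, white} — 8 values for 8 variables — and brown appears only in T's list, so T = brown.
The 7 still-open variables draw from only 7 values {black, blue, grey, orange, purple, red, white}, so each is used; only V can be orange, hence V = orange.
Among the 6 still-open variables, purple fits only U (and all 6 values in {black, blue, grey, purple, red, white} must be used), so U = purple.

purple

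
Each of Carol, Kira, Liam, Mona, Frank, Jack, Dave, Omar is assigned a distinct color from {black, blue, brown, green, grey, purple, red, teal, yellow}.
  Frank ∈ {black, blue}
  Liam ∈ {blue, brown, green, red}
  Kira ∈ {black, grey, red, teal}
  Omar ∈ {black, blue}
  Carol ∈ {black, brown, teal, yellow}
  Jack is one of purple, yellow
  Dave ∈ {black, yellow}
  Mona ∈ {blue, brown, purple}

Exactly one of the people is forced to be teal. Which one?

Frank and Omar between them cover only {black, blue} — a naked pair. Remove those values from Carol, Kira, Liam, Mona, Dave.
Dave has just one choice, so Dave = yellow. So Carol, Jack can't be yellow.
Jack must be purple (only option left). Eliminate purple elsewhere: Mona.
Mona must be brown (only option left). So Carol, Liam can't be brown.
So teal goes to Carol.

Carol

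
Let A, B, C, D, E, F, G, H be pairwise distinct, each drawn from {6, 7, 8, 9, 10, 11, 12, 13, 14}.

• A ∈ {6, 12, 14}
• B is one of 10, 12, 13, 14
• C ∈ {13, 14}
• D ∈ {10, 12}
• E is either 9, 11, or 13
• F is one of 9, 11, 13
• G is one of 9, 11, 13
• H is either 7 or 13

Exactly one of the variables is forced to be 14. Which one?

C

Among the 8 variables, 6 fits only A (and all 8 values in {6, 7, 9, 10, 11, 12, 13, 14} must be used), so A = 6.
The 7 still-open variables draw from only 7 values {7, 9, 10, 11, 12, 13, 14}, so each is used; only H can be 7, hence H = 7.
E, F, G between them cover only {9, 11, 13} — a naked triple. Remove those values from B, C.
So 14 goes to C.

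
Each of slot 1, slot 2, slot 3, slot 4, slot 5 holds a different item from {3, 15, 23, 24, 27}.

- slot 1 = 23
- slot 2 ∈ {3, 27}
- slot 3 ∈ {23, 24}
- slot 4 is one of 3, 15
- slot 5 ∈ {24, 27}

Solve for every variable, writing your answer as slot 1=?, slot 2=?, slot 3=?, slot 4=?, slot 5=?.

slot 1=23, slot 2=3, slot 3=24, slot 4=15, slot 5=27

slot 1 has just one choice, so slot 1 = 23. Remove 23 from slot 3.
That leaves slot 3 = 24. Remove 24 from slot 5.
slot 5's domain is down to {27}, so slot 5 = 27. So slot 2 can't be 27.
That leaves slot 2 = 3. Eliminate 3 elsewhere: slot 4.
slot 4 must be 15 (only option left).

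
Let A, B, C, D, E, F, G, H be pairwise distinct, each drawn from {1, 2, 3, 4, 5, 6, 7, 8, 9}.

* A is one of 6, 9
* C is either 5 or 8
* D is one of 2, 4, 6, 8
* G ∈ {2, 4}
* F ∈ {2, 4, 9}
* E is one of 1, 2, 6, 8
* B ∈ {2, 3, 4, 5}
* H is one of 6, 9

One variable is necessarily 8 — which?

D

The 8 variables draw from only 8 values {1, 2, 3, 4, 5, 6, 8, 9}, so each is used; only E can be 1, hence E = 1.
The 7 still-open variables together cover exactly {2, 3, 4, 5, 6, 8, 9} — 7 values for 7 variables — and 3 appears only in B's list, so B = 3.
The 6 still-open variables together cover exactly {2, 4, 5, 6, 8, 9} — 6 values for 6 variables — and 5 appears only in C's list, so C = 5.
Among the 5 still-open variables, 8 fits only D (and all 5 values in {2, 4, 6, 8, 9} must be used), so D = 8.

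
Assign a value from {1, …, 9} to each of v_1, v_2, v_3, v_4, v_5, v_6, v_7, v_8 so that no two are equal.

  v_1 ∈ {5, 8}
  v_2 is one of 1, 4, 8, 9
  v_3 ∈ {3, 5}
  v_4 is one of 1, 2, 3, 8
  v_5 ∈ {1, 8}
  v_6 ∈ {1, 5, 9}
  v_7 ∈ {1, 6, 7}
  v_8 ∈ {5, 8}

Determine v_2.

v_1 and v_8 share exactly the 2 values {5, 8}; by pigeonhole those values go to them, so strike 5, 8 from v_2, v_3, v_4, v_5, v_6.
That leaves v_3 = 3. Strike 3 from v_4.
v_5 has just one choice, so v_5 = 1. Strike 1 from v_2, v_4, v_6, v_7.
v_6 must be 9 (only option left). So v_2 can't be 9.
So v_2 = 4.

4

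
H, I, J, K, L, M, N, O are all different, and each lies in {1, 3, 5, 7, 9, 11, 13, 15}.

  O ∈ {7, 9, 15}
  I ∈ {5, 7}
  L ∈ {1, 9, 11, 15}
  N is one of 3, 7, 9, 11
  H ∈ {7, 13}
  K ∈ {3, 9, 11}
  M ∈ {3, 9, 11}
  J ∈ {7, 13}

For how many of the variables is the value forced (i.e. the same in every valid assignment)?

The 8 variables draw from only 8 values {1, 3, 5, 7, 9, 11, 13, 15}, so each is used; only L can be 1, hence L = 1.
The 7 still-open variables together cover exactly {3, 5, 7, 9, 11, 13, 15} — 7 values for 7 variables — and 5 appears only in I's list, so I = 5.
Among the 6 still-open variables, 15 fits only O (and all 6 values in {3, 7, 9, 11, 13, 15} must be used), so O = 15.
The 2 variables H and J are confined to {7, 13}, which locks those values in; drop them from N.
Determined: I=5, L=1, O=15. The other variables each still have more than one consistent value. That makes 3.

3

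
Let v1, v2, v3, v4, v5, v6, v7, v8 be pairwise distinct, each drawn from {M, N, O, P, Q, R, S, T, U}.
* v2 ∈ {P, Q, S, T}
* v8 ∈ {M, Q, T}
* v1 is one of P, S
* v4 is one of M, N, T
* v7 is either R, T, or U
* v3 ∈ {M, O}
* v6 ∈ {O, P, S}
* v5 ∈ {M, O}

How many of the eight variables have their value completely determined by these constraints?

1

v3 and v5 between them cover only {M, O} — a naked pair. Remove those values from v4, v6, v8.
v1 and v6 share exactly the 2 values {P, S}; by pigeonhole those values go to them, so strike P, S from v2.
The 2 variables v2 and v8 are confined to {Q, T}, which locks those values in; drop them from v4, v7.
v4 has just one choice, so v4 = N.
Determined: v4=N. The other variables each still have more than one consistent value. That makes 1.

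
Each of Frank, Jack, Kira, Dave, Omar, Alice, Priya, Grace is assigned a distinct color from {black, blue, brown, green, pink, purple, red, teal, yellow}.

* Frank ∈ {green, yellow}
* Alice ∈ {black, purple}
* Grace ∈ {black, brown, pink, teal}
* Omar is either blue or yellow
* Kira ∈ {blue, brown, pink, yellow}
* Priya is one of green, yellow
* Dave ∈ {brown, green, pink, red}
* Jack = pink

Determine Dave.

red

Jack has just one choice, so Jack = pink. So Kira, Dave, Grace can't be pink.
Frank and Priya share exactly the 2 values {green, yellow}; by pigeonhole those values go to them, so strike green, yellow from Kira, Dave, Omar.
That leaves Omar = blue. So Kira can't be blue.
Kira's domain is down to {brown}, so Kira = brown. So Dave, Grace can't be brown.
So Dave = red.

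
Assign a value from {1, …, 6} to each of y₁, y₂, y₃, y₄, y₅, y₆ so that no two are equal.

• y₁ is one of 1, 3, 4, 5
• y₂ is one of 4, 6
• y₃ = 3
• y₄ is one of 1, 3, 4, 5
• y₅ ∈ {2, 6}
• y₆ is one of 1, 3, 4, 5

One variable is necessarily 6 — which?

y₃ has just one choice, so y₃ = 3. Remove 3 from y₁, y₄, y₆.
Among the 5 still-open variables, 2 fits only y₅ (and all 5 values in {1, 2, 4, 5, 6} must be used), so y₅ = 2.
The 4 still-open variables draw from only 4 values {1, 4, 5, 6}, so each is used; only y₂ can be 6, hence y₂ = 6.

y₂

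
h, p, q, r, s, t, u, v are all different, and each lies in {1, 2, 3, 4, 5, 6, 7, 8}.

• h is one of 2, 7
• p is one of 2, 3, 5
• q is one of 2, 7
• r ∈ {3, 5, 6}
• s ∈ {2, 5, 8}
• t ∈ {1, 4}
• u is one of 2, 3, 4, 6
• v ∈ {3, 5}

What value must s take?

The 8 variables together cover exactly {1, 2, 3, 4, 5, 6, 7, 8} — 8 values for 8 variables — and 1 appears only in t's list, so t = 1.
The 7 still-open variables draw from only 7 values {2, 3, 4, 5, 6, 7, 8}, so each is used; only u can be 4, hence u = 4.
The 6 still-open variables together cover exactly {2, 3, 5, 6, 7, 8} — 6 values for 6 variables — and 6 appears only in r's list, so r = 6.
The 5 still-open variables draw from only 5 values {2, 3, 5, 7, 8}, so each is used; only s can be 8, hence s = 8.

8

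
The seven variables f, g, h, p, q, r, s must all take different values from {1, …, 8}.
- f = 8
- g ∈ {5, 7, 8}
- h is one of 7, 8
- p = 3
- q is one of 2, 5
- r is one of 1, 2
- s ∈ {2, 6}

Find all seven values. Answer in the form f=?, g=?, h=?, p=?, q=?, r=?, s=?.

f=8, g=5, h=7, p=3, q=2, r=1, s=6

f must be 8 (only option left). So g, h can't be 8.
h must be 7 (only option left). So g can't be 7.
That leaves p = 3.
g must be 5 (only option left). Eliminate 5 elsewhere: q.
That leaves q = 2. Remove 2 from r, s.
r has just one choice, so r = 1.
s must be 6 (only option left).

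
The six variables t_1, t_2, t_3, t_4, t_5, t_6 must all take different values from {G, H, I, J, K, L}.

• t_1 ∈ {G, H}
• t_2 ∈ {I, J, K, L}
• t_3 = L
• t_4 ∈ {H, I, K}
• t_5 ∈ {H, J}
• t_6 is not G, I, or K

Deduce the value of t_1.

G

t_3's domain is down to {L}, so t_3 = L. Eliminate L elsewhere: t_2, t_6.
Among the 5 still-open variables, G fits only t_1 (and all 5 values in {G, H, I, J, K} must be used), so t_1 = G.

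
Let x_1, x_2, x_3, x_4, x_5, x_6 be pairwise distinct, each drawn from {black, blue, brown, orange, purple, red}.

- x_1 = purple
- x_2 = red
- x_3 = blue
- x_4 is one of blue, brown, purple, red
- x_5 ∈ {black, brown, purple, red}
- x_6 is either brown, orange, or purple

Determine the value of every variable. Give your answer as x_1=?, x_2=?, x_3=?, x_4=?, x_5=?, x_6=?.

x_1=purple, x_2=red, x_3=blue, x_4=brown, x_5=black, x_6=orange

x_1 has just one choice, so x_1 = purple. Strike purple from x_4, x_5, x_6.
x_2 must be red (only option left). Eliminate red elsewhere: x_4, x_5.
x_3's domain is down to {blue}, so x_3 = blue. Remove blue from x_4.
x_4 has just one choice, so x_4 = brown. Remove brown from x_5, x_6.
That leaves x_5 = black.
x_6's domain is down to {orange}, so x_6 = orange.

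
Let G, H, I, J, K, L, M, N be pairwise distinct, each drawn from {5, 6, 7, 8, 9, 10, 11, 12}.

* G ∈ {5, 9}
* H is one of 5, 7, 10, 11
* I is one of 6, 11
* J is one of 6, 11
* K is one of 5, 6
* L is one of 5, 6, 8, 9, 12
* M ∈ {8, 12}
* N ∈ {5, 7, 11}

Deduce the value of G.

9

The 8 variables draw from only 8 values {5, 6, 7, 8, 9, 10, 11, 12}, so each is used; only H can be 10, hence H = 10.
The 7 still-open variables draw from only 7 values {5, 6, 7, 8, 9, 11, 12}, so each is used; only N can be 7, hence N = 7.
I and J share exactly the 2 values {6, 11}; by pigeonhole those values go to them, so strike 6, 11 from K, L.
K has just one choice, so K = 5. Strike 5 from G, L.
So G = 9.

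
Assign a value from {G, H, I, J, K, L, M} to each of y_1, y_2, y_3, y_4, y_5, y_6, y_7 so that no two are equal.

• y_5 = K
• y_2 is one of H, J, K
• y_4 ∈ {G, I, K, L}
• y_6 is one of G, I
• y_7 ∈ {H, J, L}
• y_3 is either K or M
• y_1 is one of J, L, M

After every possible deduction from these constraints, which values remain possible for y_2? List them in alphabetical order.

y_5 must be K (only option left). Remove K from y_2, y_3, y_4.
y_3 must be M (only option left). Strike M from y_1.
y_1, y_2, y_7 share exactly the 3 values {H, J, L}; by pigeonhole those values go to them, so strike H, J, L from y_4.
No further eliminations apply; y_2 can still be any of H, J.

H, J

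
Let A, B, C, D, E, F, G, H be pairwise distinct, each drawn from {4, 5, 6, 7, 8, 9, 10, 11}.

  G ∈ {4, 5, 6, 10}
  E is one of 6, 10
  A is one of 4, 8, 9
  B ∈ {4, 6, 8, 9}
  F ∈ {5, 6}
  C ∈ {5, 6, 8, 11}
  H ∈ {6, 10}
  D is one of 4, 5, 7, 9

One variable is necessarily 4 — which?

The 8 variables draw from only 8 values {4, 5, 6, 7, 8, 9, 10, 11}, so each is used; only D can be 7, hence D = 7.
The 7 still-open variables together cover exactly {4, 5, 6, 8, 9, 10, 11} — 7 values for 7 variables — and 11 appears only in C's list, so C = 11.
E and H between them cover only {6, 10} — a naked pair. Remove those values from B, F, G.
F must be 5 (only option left). Eliminate 5 elsewhere: G.
So 4 goes to G.

G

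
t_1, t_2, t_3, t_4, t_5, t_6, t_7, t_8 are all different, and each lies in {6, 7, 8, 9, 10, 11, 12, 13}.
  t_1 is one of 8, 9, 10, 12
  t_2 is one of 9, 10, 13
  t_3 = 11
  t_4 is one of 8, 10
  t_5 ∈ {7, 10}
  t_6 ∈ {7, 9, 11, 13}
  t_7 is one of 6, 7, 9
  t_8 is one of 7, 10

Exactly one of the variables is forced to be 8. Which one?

t_4

t_3 has just one choice, so t_3 = 11. Eliminate 11 elsewhere: t_6.
The 7 still-open variables together cover exactly {6, 7, 8, 9, 10, 12, 13} — 7 values for 7 variables — and 6 appears only in t_7's list, so t_7 = 6.
The 6 still-open variables draw from only 6 values {7, 8, 9, 10, 12, 13}, so each is used; only t_1 can be 12, hence t_1 = 12.
The 5 still-open variables draw from only 5 values {7, 8, 9, 10, 13}, so each is used; only t_4 can be 8, hence t_4 = 8.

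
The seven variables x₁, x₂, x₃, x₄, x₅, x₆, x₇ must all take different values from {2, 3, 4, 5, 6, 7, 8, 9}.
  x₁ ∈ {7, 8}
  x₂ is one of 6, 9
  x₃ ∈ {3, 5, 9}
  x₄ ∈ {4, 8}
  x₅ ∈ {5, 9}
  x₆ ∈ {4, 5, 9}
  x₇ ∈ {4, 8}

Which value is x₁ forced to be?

7

The 7 variables together cover exactly {3, 4, 5, 6, 7, 8, 9} — 7 values for 7 variables — and 3 appears only in x₃'s list, so x₃ = 3.
The 6 still-open variables together cover exactly {4, 5, 6, 7, 8, 9} — 6 values for 6 variables — and 6 appears only in x₂'s list, so x₂ = 6.
The 5 still-open variables together cover exactly {4, 5, 7, 8, 9} — 5 values for 5 variables — and 7 appears only in x₁'s list, so x₁ = 7.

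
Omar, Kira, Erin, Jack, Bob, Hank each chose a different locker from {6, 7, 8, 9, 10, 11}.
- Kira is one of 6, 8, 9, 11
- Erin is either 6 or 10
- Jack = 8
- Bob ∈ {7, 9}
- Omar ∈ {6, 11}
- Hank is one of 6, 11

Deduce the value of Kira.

9

Jack must be 8 (only option left). So Kira can't be 8.
The 5 still-open variables draw from only 5 values {6, 7, 9, 10, 11}, so each is used; only Bob can be 7, hence Bob = 7.
The 4 still-open variables draw from only 4 values {6, 9, 10, 11}, so each is used; only Kira can be 9, hence Kira = 9.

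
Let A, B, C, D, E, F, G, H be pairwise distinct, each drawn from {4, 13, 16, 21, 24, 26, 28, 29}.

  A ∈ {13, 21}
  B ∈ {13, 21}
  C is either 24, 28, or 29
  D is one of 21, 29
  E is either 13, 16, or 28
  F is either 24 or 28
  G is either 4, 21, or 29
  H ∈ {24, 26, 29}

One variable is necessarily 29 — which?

D

The 8 variables draw from only 8 values {4, 13, 16, 21, 24, 26, 28, 29}, so each is used; only G can be 4, hence G = 4.
The 7 still-open variables draw from only 7 values {13, 16, 21, 24, 26, 28, 29}, so each is used; only E can be 16, hence E = 16.
The 6 still-open variables together cover exactly {13, 21, 24, 26, 28, 29} — 6 values for 6 variables — and 26 appears only in H's list, so H = 26.
A and B share exactly the 2 values {13, 21}; by pigeonhole those values go to them, so strike 13, 21 from D.
So 29 goes to D.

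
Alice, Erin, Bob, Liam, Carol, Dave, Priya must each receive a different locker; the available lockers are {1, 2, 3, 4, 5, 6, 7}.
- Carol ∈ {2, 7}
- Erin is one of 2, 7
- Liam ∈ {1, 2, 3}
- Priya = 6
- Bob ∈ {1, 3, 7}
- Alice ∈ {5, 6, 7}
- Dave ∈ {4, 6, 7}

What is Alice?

Priya must be 6 (only option left). Eliminate 6 elsewhere: Alice, Dave.
The 6 still-open variables together cover exactly {1, 2, 3, 4, 5, 7} — 6 values for 6 variables — and 4 appears only in Dave's list, so Dave = 4.
Among the 5 still-open variables, 5 fits only Alice (and all 5 values in {1, 2, 3, 5, 7} must be used), so Alice = 5.

5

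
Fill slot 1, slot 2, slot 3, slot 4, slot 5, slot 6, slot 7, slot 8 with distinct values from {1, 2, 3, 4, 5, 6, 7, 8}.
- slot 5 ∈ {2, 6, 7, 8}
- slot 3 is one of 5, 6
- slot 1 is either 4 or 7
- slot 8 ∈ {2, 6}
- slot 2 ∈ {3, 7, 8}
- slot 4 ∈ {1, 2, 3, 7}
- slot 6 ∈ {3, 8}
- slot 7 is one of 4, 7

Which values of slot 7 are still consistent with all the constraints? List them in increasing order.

4, 7

The 8 variables together cover exactly {1, 2, 3, 4, 5, 6, 7, 8} — 8 values for 8 variables — and 1 appears only in slot 4's list, so slot 4 = 1.
Among the 7 still-open variables, 5 fits only slot 3 (and all 7 values in {2, 3, 4, 5, 6, 7, 8} must be used), so slot 3 = 5.
slot 1 and slot 7 share exactly the 2 values {4, 7}; by pigeonhole those values go to them, so strike 4, 7 from slot 2, slot 5.
The 2 variables slot 2 and slot 6 are confined to {3, 8}, which locks those values in; drop them from slot 5.
No further eliminations apply; slot 7 can still be any of 4, 7.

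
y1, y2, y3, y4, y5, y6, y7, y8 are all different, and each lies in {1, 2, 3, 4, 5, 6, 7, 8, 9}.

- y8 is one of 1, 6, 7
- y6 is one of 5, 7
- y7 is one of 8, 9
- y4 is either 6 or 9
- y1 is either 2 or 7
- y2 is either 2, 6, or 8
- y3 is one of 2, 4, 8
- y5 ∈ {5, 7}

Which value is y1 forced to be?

2

Among the 8 variables, 1 fits only y8 (and all 8 values in {1, 2, 4, 5, 6, 7, 8, 9} must be used), so y8 = 1.
The 7 still-open variables draw from only 7 values {2, 4, 5, 6, 7, 8, 9}, so each is used; only y3 can be 4, hence y3 = 4.
The 2 variables y5 and y6 are confined to {5, 7}, which locks those values in; drop them from y1.
So y1 = 2.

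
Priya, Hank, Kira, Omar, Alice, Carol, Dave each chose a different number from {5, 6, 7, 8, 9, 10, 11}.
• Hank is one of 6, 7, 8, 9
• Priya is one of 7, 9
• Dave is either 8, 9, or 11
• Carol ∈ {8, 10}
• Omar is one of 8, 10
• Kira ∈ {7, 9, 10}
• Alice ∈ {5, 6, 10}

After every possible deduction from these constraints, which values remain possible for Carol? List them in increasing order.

The 7 variables together cover exactly {5, 6, 7, 8, 9, 10, 11} — 7 values for 7 variables — and 5 appears only in Alice's list, so Alice = 5.
The 6 still-open variables draw from only 6 values {6, 7, 8, 9, 10, 11}, so each is used; only Hank can be 6, hence Hank = 6.
The 5 still-open variables draw from only 5 values {7, 8, 9, 10, 11}, so each is used; only Dave can be 11, hence Dave = 11.
The 2 variables Omar and Carol are confined to {8, 10}, which locks those values in; drop them from Kira.
No further eliminations apply; Carol can still be any of 8, 10.

8, 10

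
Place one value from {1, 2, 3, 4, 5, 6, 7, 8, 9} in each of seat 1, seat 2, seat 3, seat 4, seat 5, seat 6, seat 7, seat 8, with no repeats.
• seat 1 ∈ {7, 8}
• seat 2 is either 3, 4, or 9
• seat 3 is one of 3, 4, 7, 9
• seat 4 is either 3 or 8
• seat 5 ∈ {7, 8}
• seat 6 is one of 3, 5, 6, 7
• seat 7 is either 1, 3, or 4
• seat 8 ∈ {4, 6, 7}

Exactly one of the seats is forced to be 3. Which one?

The 8 variables together cover exactly {1, 3, 4, 5, 6, 7, 8, 9} — 8 values for 8 variables — and 1 appears only in seat 7's list, so seat 7 = 1.
Among the 7 still-open variables, 5 fits only seat 6 (and all 7 values in {3, 4, 5, 6, 7, 8, 9} must be used), so seat 6 = 5.
The 6 still-open variables together cover exactly {3, 4, 6, 7, 8, 9} — 6 values for 6 variables — and 6 appears only in seat 8's list, so seat 8 = 6.
seat 1 and seat 5 between them cover only {7, 8} — a naked pair. Remove those values from seat 3, seat 4.
So 3 goes to seat 4.

seat 4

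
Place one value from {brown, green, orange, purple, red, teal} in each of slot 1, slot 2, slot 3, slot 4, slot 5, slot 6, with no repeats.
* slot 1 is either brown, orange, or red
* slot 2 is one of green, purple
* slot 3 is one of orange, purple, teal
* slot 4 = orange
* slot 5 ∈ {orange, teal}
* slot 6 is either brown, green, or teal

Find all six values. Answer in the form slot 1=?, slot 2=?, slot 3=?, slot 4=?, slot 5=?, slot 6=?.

slot 1=red, slot 2=green, slot 3=purple, slot 4=orange, slot 5=teal, slot 6=brown

slot 4 must be orange (only option left). Eliminate orange elsewhere: slot 1, slot 3, slot 5.
slot 5 must be teal (only option left). Strike teal from slot 3, slot 6.
slot 3 has just one choice, so slot 3 = purple. So slot 2 can't be purple.
slot 2 has just one choice, so slot 2 = green. Eliminate green elsewhere: slot 6.
slot 6's domain is down to {brown}, so slot 6 = brown. Strike brown from slot 1.
slot 1 has just one choice, so slot 1 = red.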